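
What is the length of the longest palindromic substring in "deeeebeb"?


Input: "deeeebeb"
Checking substrings for palindromes:
  [1:5] "eeee" (len 4) => palindrome
  [1:4] "eee" (len 3) => palindrome
  [2:5] "eee" (len 3) => palindrome
  [4:7] "ebe" (len 3) => palindrome
  [5:8] "beb" (len 3) => palindrome
  [1:3] "ee" (len 2) => palindrome
Longest palindromic substring: "eeee" with length 4

4


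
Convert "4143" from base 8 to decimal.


Input: "4143" in base 8
Positional expansion:
  Digit '4' (value 4) x 8^3 = 2048
  Digit '1' (value 1) x 8^2 = 64
  Digit '4' (value 4) x 8^1 = 32
  Digit '3' (value 3) x 8^0 = 3
Sum = 2147

2147


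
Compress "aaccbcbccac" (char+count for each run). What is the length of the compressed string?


Input: aaccbcbccac
Runs:
  'a' x 2 => "a2"
  'c' x 2 => "c2"
  'b' x 1 => "b1"
  'c' x 1 => "c1"
  'b' x 1 => "b1"
  'c' x 2 => "c2"
  'a' x 1 => "a1"
  'c' x 1 => "c1"
Compressed: "a2c2b1c1b1c2a1c1"
Compressed length: 16

16


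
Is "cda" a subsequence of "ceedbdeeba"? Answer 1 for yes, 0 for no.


Check if "cda" is a subsequence of "ceedbdeeba"
Greedy scan:
  Position 0 ('c'): matches sub[0] = 'c'
  Position 1 ('e'): no match needed
  Position 2 ('e'): no match needed
  Position 3 ('d'): matches sub[1] = 'd'
  Position 4 ('b'): no match needed
  Position 5 ('d'): no match needed
  Position 6 ('e'): no match needed
  Position 7 ('e'): no match needed
  Position 8 ('b'): no match needed
  Position 9 ('a'): matches sub[2] = 'a'
All 3 characters matched => is a subsequence

1


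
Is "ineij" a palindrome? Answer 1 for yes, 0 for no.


Input: ineij
Reversed: jieni
  Compare pos 0 ('i') with pos 4 ('j'): MISMATCH
  Compare pos 1 ('n') with pos 3 ('i'): MISMATCH
Result: not a palindrome

0


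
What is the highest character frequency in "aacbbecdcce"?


Input: aacbbecdcce
Character counts:
  'a': 2
  'b': 2
  'c': 4
  'd': 1
  'e': 2
Maximum frequency: 4

4


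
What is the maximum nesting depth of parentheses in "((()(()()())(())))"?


Input: "((()(()()())(())))"
Tracking depth:
  Position 0 '(': depth becomes 1
  Position 1 '(': depth becomes 2
  Position 2 '(': depth becomes 3
  Position 3 ')': depth becomes 2
  Position 4 '(': depth becomes 3
  Position 5 '(': depth becomes 4
  Position 6 ')': depth becomes 3
  Position 7 '(': depth becomes 4
  Position 8 ')': depth becomes 3
  Position 9 '(': depth becomes 4
  Position 10 ')': depth becomes 3
  Position 11 ')': depth becomes 2
  Position 12 '(': depth becomes 3
  Position 13 '(': depth becomes 4
  Position 14 ')': depth becomes 3
  Position 15 ')': depth becomes 2
  Position 16 ')': depth becomes 1
  Position 17 ')': depth becomes 0
Maximum depth reached: 4

4


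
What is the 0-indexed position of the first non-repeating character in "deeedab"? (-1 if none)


Input: deeedab
Character frequencies:
  'a': 1
  'b': 1
  'd': 2
  'e': 3
Scanning left to right for freq == 1:
  Position 0 ('d'): freq=2, skip
  Position 1 ('e'): freq=3, skip
  Position 2 ('e'): freq=3, skip
  Position 3 ('e'): freq=3, skip
  Position 4 ('d'): freq=2, skip
  Position 5 ('a'): unique! => answer = 5

5


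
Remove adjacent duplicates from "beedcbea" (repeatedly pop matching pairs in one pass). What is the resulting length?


Input: beedcbea
Stack-based adjacent duplicate removal:
  Read 'b': push. Stack: b
  Read 'e': push. Stack: be
  Read 'e': matches stack top 'e' => pop. Stack: b
  Read 'd': push. Stack: bd
  Read 'c': push. Stack: bdc
  Read 'b': push. Stack: bdcb
  Read 'e': push. Stack: bdcbe
  Read 'a': push. Stack: bdcbea
Final stack: "bdcbea" (length 6)

6


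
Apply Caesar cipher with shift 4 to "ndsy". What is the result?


Caesar cipher: shift "ndsy" by 4
  'n' (pos 13) + 4 = pos 17 = 'r'
  'd' (pos 3) + 4 = pos 7 = 'h'
  's' (pos 18) + 4 = pos 22 = 'w'
  'y' (pos 24) + 4 = pos 2 = 'c'
Result: rhwc

rhwc


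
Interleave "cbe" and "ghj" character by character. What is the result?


Interleaving "cbe" and "ghj":
  Position 0: 'c' from first, 'g' from second => "cg"
  Position 1: 'b' from first, 'h' from second => "bh"
  Position 2: 'e' from first, 'j' from second => "ej"
Result: cgbhej

cgbhej


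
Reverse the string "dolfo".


Input: dolfo
Reading characters right to left:
  Position 4: 'o'
  Position 3: 'f'
  Position 2: 'l'
  Position 1: 'o'
  Position 0: 'd'
Reversed: oflod

oflod


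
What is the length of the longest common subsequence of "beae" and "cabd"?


LCS of "beae" and "cabd"
DP table:
           c    a    b    d
      0    0    0    0    0
  b   0    0    0    1    1
  e   0    0    0    1    1
  a   0    0    1    1    1
  e   0    0    1    1    1
LCS length = dp[4][4] = 1

1


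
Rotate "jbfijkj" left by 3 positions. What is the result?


Input: "jbfijkj", rotate left by 3
First 3 characters: "jbf"
Remaining characters: "ijkj"
Concatenate remaining + first: "ijkj" + "jbf" = "ijkjjbf"

ijkjjbf


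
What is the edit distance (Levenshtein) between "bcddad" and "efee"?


Computing edit distance: "bcddad" -> "efee"
DP table:
           e    f    e    e
      0    1    2    3    4
  b   1    1    2    3    4
  c   2    2    2    3    4
  d   3    3    3    3    4
  d   4    4    4    4    4
  a   5    5    5    5    5
  d   6    6    6    6    6
Edit distance = dp[6][4] = 6

6


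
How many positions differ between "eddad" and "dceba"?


Comparing "eddad" and "dceba" position by position:
  Position 0: 'e' vs 'd' => DIFFER
  Position 1: 'd' vs 'c' => DIFFER
  Position 2: 'd' vs 'e' => DIFFER
  Position 3: 'a' vs 'b' => DIFFER
  Position 4: 'd' vs 'a' => DIFFER
Positions that differ: 5

5


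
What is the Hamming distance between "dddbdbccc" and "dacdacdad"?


Comparing "dddbdbccc" and "dacdacdad" position by position:
  Position 0: 'd' vs 'd' => same
  Position 1: 'd' vs 'a' => differ
  Position 2: 'd' vs 'c' => differ
  Position 3: 'b' vs 'd' => differ
  Position 4: 'd' vs 'a' => differ
  Position 5: 'b' vs 'c' => differ
  Position 6: 'c' vs 'd' => differ
  Position 7: 'c' vs 'a' => differ
  Position 8: 'c' vs 'd' => differ
Total differences (Hamming distance): 8

8


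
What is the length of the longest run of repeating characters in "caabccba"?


Input: "caabccba"
Scanning for longest run:
  Position 1 ('a'): new char, reset run to 1
  Position 2 ('a'): continues run of 'a', length=2
  Position 3 ('b'): new char, reset run to 1
  Position 4 ('c'): new char, reset run to 1
  Position 5 ('c'): continues run of 'c', length=2
  Position 6 ('b'): new char, reset run to 1
  Position 7 ('a'): new char, reset run to 1
Longest run: 'a' with length 2

2


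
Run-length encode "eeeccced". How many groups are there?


Input: eeeccced
Scanning for consecutive runs:
  Group 1: 'e' x 3 (positions 0-2)
  Group 2: 'c' x 3 (positions 3-5)
  Group 3: 'e' x 1 (positions 6-6)
  Group 4: 'd' x 1 (positions 7-7)
Total groups: 4

4


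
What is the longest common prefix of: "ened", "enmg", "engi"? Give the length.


Words: ened, enmg, engi
  Position 0: all 'e' => match
  Position 1: all 'n' => match
  Position 2: ('e', 'm', 'g') => mismatch, stop
LCP = "en" (length 2)

2


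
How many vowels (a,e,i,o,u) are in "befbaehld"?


Input: befbaehld
Checking each character:
  'b' at position 0: consonant
  'e' at position 1: vowel (running total: 1)
  'f' at position 2: consonant
  'b' at position 3: consonant
  'a' at position 4: vowel (running total: 2)
  'e' at position 5: vowel (running total: 3)
  'h' at position 6: consonant
  'l' at position 7: consonant
  'd' at position 8: consonant
Total vowels: 3

3


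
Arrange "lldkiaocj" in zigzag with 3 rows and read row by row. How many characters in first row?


Zigzag "lldkiaocj" into 3 rows:
Placing characters:
  'l' => row 0
  'l' => row 1
  'd' => row 2
  'k' => row 1
  'i' => row 0
  'a' => row 1
  'o' => row 2
  'c' => row 1
  'j' => row 0
Rows:
  Row 0: "lij"
  Row 1: "lkac"
  Row 2: "do"
First row length: 3

3


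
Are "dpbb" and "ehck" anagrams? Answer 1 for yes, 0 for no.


Strings: "dpbb", "ehck"
Sorted first:  bbdp
Sorted second: cehk
Differ at position 0: 'b' vs 'c' => not anagrams

0


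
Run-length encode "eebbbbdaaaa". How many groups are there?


Input: eebbbbdaaaa
Scanning for consecutive runs:
  Group 1: 'e' x 2 (positions 0-1)
  Group 2: 'b' x 4 (positions 2-5)
  Group 3: 'd' x 1 (positions 6-6)
  Group 4: 'a' x 4 (positions 7-10)
Total groups: 4

4


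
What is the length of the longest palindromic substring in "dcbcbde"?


Input: "dcbcbde"
Checking substrings for palindromes:
  [1:4] "cbc" (len 3) => palindrome
  [2:5] "bcb" (len 3) => palindrome
Longest palindromic substring: "cbc" with length 3

3


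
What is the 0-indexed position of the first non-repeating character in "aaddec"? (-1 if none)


Input: aaddec
Character frequencies:
  'a': 2
  'c': 1
  'd': 2
  'e': 1
Scanning left to right for freq == 1:
  Position 0 ('a'): freq=2, skip
  Position 1 ('a'): freq=2, skip
  Position 2 ('d'): freq=2, skip
  Position 3 ('d'): freq=2, skip
  Position 4 ('e'): unique! => answer = 4

4


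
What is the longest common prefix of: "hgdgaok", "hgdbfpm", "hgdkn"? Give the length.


Words: hgdgaok, hgdbfpm, hgdkn
  Position 0: all 'h' => match
  Position 1: all 'g' => match
  Position 2: all 'd' => match
  Position 3: ('g', 'b', 'k') => mismatch, stop
LCP = "hgd" (length 3)

3


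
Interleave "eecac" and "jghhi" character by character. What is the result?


Interleaving "eecac" and "jghhi":
  Position 0: 'e' from first, 'j' from second => "ej"
  Position 1: 'e' from first, 'g' from second => "eg"
  Position 2: 'c' from first, 'h' from second => "ch"
  Position 3: 'a' from first, 'h' from second => "ah"
  Position 4: 'c' from first, 'i' from second => "ci"
Result: ejegchahci

ejegchahci


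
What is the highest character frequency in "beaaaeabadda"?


Input: beaaaeabadda
Character counts:
  'a': 6
  'b': 2
  'd': 2
  'e': 2
Maximum frequency: 6

6


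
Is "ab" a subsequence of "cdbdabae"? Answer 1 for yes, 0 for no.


Check if "ab" is a subsequence of "cdbdabae"
Greedy scan:
  Position 0 ('c'): no match needed
  Position 1 ('d'): no match needed
  Position 2 ('b'): no match needed
  Position 3 ('d'): no match needed
  Position 4 ('a'): matches sub[0] = 'a'
  Position 5 ('b'): matches sub[1] = 'b'
  Position 6 ('a'): no match needed
  Position 7 ('e'): no match needed
All 2 characters matched => is a subsequence

1


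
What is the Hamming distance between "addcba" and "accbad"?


Comparing "addcba" and "accbad" position by position:
  Position 0: 'a' vs 'a' => same
  Position 1: 'd' vs 'c' => differ
  Position 2: 'd' vs 'c' => differ
  Position 3: 'c' vs 'b' => differ
  Position 4: 'b' vs 'a' => differ
  Position 5: 'a' vs 'd' => differ
Total differences (Hamming distance): 5

5


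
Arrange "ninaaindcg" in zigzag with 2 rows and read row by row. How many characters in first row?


Zigzag "ninaaindcg" into 2 rows:
Placing characters:
  'n' => row 0
  'i' => row 1
  'n' => row 0
  'a' => row 1
  'a' => row 0
  'i' => row 1
  'n' => row 0
  'd' => row 1
  'c' => row 0
  'g' => row 1
Rows:
  Row 0: "nnanc"
  Row 1: "iaidg"
First row length: 5

5


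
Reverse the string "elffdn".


Input: elffdn
Reading characters right to left:
  Position 5: 'n'
  Position 4: 'd'
  Position 3: 'f'
  Position 2: 'f'
  Position 1: 'l'
  Position 0: 'e'
Reversed: ndffle

ndffle


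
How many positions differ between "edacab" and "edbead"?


Comparing "edacab" and "edbead" position by position:
  Position 0: 'e' vs 'e' => same
  Position 1: 'd' vs 'd' => same
  Position 2: 'a' vs 'b' => DIFFER
  Position 3: 'c' vs 'e' => DIFFER
  Position 4: 'a' vs 'a' => same
  Position 5: 'b' vs 'd' => DIFFER
Positions that differ: 3

3


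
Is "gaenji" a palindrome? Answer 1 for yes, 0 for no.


Input: gaenji
Reversed: ijneag
  Compare pos 0 ('g') with pos 5 ('i'): MISMATCH
  Compare pos 1 ('a') with pos 4 ('j'): MISMATCH
  Compare pos 2 ('e') with pos 3 ('n'): MISMATCH
Result: not a palindrome

0


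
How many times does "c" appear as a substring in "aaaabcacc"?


Searching for "c" in "aaaabcacc"
Scanning each position:
  Position 0: "a" => no
  Position 1: "a" => no
  Position 2: "a" => no
  Position 3: "a" => no
  Position 4: "b" => no
  Position 5: "c" => MATCH
  Position 6: "a" => no
  Position 7: "c" => MATCH
  Position 8: "c" => MATCH
Total occurrences: 3

3


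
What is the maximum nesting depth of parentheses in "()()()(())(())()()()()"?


Input: "()()()(())(())()()()()"
Tracking depth:
  Position 0 '(': depth becomes 1
  Position 1 ')': depth becomes 0
  Position 2 '(': depth becomes 1
  Position 3 ')': depth becomes 0
  Position 4 '(': depth becomes 1
  Position 5 ')': depth becomes 0
  Position 6 '(': depth becomes 1
  Position 7 '(': depth becomes 2
  Position 8 ')': depth becomes 1
  Position 9 ')': depth becomes 0
  Position 10 '(': depth becomes 1
  Position 11 '(': depth becomes 2
  Position 12 ')': depth becomes 1
  Position 13 ')': depth becomes 0
  Position 14 '(': depth becomes 1
  Position 15 ')': depth becomes 0
  Position 16 '(': depth becomes 1
  Position 17 ')': depth becomes 0
  Position 18 '(': depth becomes 1
  Position 19 ')': depth becomes 0
  Position 20 '(': depth becomes 1
  Position 21 ')': depth becomes 0
Maximum depth reached: 2

2


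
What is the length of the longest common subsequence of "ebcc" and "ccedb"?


LCS of "ebcc" and "ccedb"
DP table:
           c    c    e    d    b
      0    0    0    0    0    0
  e   0    0    0    1    1    1
  b   0    0    0    1    1    2
  c   0    1    1    1    1    2
  c   0    1    2    2    2    2
LCS length = dp[4][5] = 2

2


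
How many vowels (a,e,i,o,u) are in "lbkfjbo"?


Input: lbkfjbo
Checking each character:
  'l' at position 0: consonant
  'b' at position 1: consonant
  'k' at position 2: consonant
  'f' at position 3: consonant
  'j' at position 4: consonant
  'b' at position 5: consonant
  'o' at position 6: vowel (running total: 1)
Total vowels: 1

1


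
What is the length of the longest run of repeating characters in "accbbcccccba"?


Input: "accbbcccccba"
Scanning for longest run:
  Position 1 ('c'): new char, reset run to 1
  Position 2 ('c'): continues run of 'c', length=2
  Position 3 ('b'): new char, reset run to 1
  Position 4 ('b'): continues run of 'b', length=2
  Position 5 ('c'): new char, reset run to 1
  Position 6 ('c'): continues run of 'c', length=2
  Position 7 ('c'): continues run of 'c', length=3
  Position 8 ('c'): continues run of 'c', length=4
  Position 9 ('c'): continues run of 'c', length=5
  Position 10 ('b'): new char, reset run to 1
  Position 11 ('a'): new char, reset run to 1
Longest run: 'c' with length 5

5


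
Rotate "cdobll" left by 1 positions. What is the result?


Input: "cdobll", rotate left by 1
First 1 characters: "c"
Remaining characters: "dobll"
Concatenate remaining + first: "dobll" + "c" = "dobllc"

dobllc


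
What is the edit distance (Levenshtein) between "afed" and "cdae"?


Computing edit distance: "afed" -> "cdae"
DP table:
           c    d    a    e
      0    1    2    3    4
  a   1    1    2    2    3
  f   2    2    2    3    3
  e   3    3    3    3    3
  d   4    4    3    4    4
Edit distance = dp[4][4] = 4

4


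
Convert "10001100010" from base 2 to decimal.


Input: "10001100010" in base 2
Positional expansion:
  Digit '1' (value 1) x 2^10 = 1024
  Digit '0' (value 0) x 2^9 = 0
  Digit '0' (value 0) x 2^8 = 0
  Digit '0' (value 0) x 2^7 = 0
  Digit '1' (value 1) x 2^6 = 64
  Digit '1' (value 1) x 2^5 = 32
  Digit '0' (value 0) x 2^4 = 0
  Digit '0' (value 0) x 2^3 = 0
  Digit '0' (value 0) x 2^2 = 0
  Digit '1' (value 1) x 2^1 = 2
  Digit '0' (value 0) x 2^0 = 0
Sum = 1122

1122


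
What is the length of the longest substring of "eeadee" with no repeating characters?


Input: "eeadee"
Sliding window (track last position of each char):
  Position 0 ('e'): window [0,0] length 1 -- new best
  Position 1 ('e'): repeat (last at 0), move window start to 1
  Position 1 ('e'): window [1,1] length 1
  Position 2 ('a'): window [1,2] length 2 -- new best
  Position 3 ('d'): window [1,3] length 3 -- new best
  Position 4 ('e'): repeat (last at 1), move window start to 2
  Position 4 ('e'): window [2,4] length 3
  Position 5 ('e'): repeat (last at 4), move window start to 5
  Position 5 ('e'): window [5,5] length 1
Longest substring with no repeats: "ead" with length 3

3


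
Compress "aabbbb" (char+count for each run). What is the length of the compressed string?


Input: aabbbb
Runs:
  'a' x 2 => "a2"
  'b' x 4 => "b4"
Compressed: "a2b4"
Compressed length: 4

4


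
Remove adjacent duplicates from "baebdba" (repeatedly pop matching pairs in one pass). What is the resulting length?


Input: baebdba
Stack-based adjacent duplicate removal:
  Read 'b': push. Stack: b
  Read 'a': push. Stack: ba
  Read 'e': push. Stack: bae
  Read 'b': push. Stack: baeb
  Read 'd': push. Stack: baebd
  Read 'b': push. Stack: baebdb
  Read 'a': push. Stack: baebdba
Final stack: "baebdba" (length 7)

7


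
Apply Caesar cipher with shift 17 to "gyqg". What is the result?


Caesar cipher: shift "gyqg" by 17
  'g' (pos 6) + 17 = pos 23 = 'x'
  'y' (pos 24) + 17 = pos 15 = 'p'
  'q' (pos 16) + 17 = pos 7 = 'h'
  'g' (pos 6) + 17 = pos 23 = 'x'
Result: xphx

xphx


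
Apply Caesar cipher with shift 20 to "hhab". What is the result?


Caesar cipher: shift "hhab" by 20
  'h' (pos 7) + 20 = pos 1 = 'b'
  'h' (pos 7) + 20 = pos 1 = 'b'
  'a' (pos 0) + 20 = pos 20 = 'u'
  'b' (pos 1) + 20 = pos 21 = 'v'
Result: bbuv

bbuv


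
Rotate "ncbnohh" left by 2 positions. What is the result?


Input: "ncbnohh", rotate left by 2
First 2 characters: "nc"
Remaining characters: "bnohh"
Concatenate remaining + first: "bnohh" + "nc" = "bnohhnc"

bnohhnc


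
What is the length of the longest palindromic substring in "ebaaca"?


Input: "ebaaca"
Checking substrings for palindromes:
  [3:6] "aca" (len 3) => palindrome
  [2:4] "aa" (len 2) => palindrome
Longest palindromic substring: "aca" with length 3

3


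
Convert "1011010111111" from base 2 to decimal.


Input: "1011010111111" in base 2
Positional expansion:
  Digit '1' (value 1) x 2^12 = 4096
  Digit '0' (value 0) x 2^11 = 0
  Digit '1' (value 1) x 2^10 = 1024
  Digit '1' (value 1) x 2^9 = 512
  Digit '0' (value 0) x 2^8 = 0
  Digit '1' (value 1) x 2^7 = 128
  Digit '0' (value 0) x 2^6 = 0
  Digit '1' (value 1) x 2^5 = 32
  Digit '1' (value 1) x 2^4 = 16
  Digit '1' (value 1) x 2^3 = 8
  Digit '1' (value 1) x 2^2 = 4
  Digit '1' (value 1) x 2^1 = 2
  Digit '1' (value 1) x 2^0 = 1
Sum = 5823

5823


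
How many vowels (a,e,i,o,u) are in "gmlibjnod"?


Input: gmlibjnod
Checking each character:
  'g' at position 0: consonant
  'm' at position 1: consonant
  'l' at position 2: consonant
  'i' at position 3: vowel (running total: 1)
  'b' at position 4: consonant
  'j' at position 5: consonant
  'n' at position 6: consonant
  'o' at position 7: vowel (running total: 2)
  'd' at position 8: consonant
Total vowels: 2

2


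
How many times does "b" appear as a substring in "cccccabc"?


Searching for "b" in "cccccabc"
Scanning each position:
  Position 0: "c" => no
  Position 1: "c" => no
  Position 2: "c" => no
  Position 3: "c" => no
  Position 4: "c" => no
  Position 5: "a" => no
  Position 6: "b" => MATCH
  Position 7: "c" => no
Total occurrences: 1

1


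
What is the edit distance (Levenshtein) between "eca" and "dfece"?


Computing edit distance: "eca" -> "dfece"
DP table:
           d    f    e    c    e
      0    1    2    3    4    5
  e   1    1    2    2    3    4
  c   2    2    2    3    2    3
  a   3    3    3    3    3    3
Edit distance = dp[3][5] = 3

3


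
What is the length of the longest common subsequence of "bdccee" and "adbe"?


LCS of "bdccee" and "adbe"
DP table:
           a    d    b    e
      0    0    0    0    0
  b   0    0    0    1    1
  d   0    0    1    1    1
  c   0    0    1    1    1
  c   0    0    1    1    1
  e   0    0    1    1    2
  e   0    0    1    1    2
LCS length = dp[6][4] = 2

2


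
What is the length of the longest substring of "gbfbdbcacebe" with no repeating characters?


Input: "gbfbdbcacebe"
Sliding window (track last position of each char):
  Position 0 ('g'): window [0,0] length 1 -- new best
  Position 1 ('b'): window [0,1] length 2 -- new best
  Position 2 ('f'): window [0,2] length 3 -- new best
  Position 3 ('b'): repeat (last at 1), move window start to 2
  Position 3 ('b'): window [2,3] length 2
  Position 4 ('d'): window [2,4] length 3
  Position 5 ('b'): repeat (last at 3), move window start to 4
  Position 5 ('b'): window [4,5] length 2
  Position 6 ('c'): window [4,6] length 3
  Position 7 ('a'): window [4,7] length 4 -- new best
  Position 8 ('c'): repeat (last at 6), move window start to 7
  Position 8 ('c'): window [7,8] length 2
  Position 9 ('e'): window [7,9] length 3
  Position 10 ('b'): window [7,10] length 4
  Position 11 ('e'): repeat (last at 9), move window start to 10
  Position 11 ('e'): window [10,11] length 2
Longest substring with no repeats: "dbca" with length 4

4


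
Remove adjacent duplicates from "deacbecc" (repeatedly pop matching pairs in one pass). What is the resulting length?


Input: deacbecc
Stack-based adjacent duplicate removal:
  Read 'd': push. Stack: d
  Read 'e': push. Stack: de
  Read 'a': push. Stack: dea
  Read 'c': push. Stack: deac
  Read 'b': push. Stack: deacb
  Read 'e': push. Stack: deacbe
  Read 'c': push. Stack: deacbec
  Read 'c': matches stack top 'c' => pop. Stack: deacbe
Final stack: "deacbe" (length 6)

6


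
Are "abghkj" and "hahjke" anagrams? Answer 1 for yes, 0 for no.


Strings: "abghkj", "hahjke"
Sorted first:  abghjk
Sorted second: aehhjk
Differ at position 1: 'b' vs 'e' => not anagrams

0


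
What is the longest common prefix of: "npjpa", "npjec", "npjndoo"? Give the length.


Words: npjpa, npjec, npjndoo
  Position 0: all 'n' => match
  Position 1: all 'p' => match
  Position 2: all 'j' => match
  Position 3: ('p', 'e', 'n') => mismatch, stop
LCP = "npj" (length 3)

3


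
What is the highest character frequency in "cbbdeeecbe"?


Input: cbbdeeecbe
Character counts:
  'b': 3
  'c': 2
  'd': 1
  'e': 4
Maximum frequency: 4

4


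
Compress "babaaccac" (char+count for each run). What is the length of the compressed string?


Input: babaaccac
Runs:
  'b' x 1 => "b1"
  'a' x 1 => "a1"
  'b' x 1 => "b1"
  'a' x 2 => "a2"
  'c' x 2 => "c2"
  'a' x 1 => "a1"
  'c' x 1 => "c1"
Compressed: "b1a1b1a2c2a1c1"
Compressed length: 14

14


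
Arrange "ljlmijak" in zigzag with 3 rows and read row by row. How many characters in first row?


Zigzag "ljlmijak" into 3 rows:
Placing characters:
  'l' => row 0
  'j' => row 1
  'l' => row 2
  'm' => row 1
  'i' => row 0
  'j' => row 1
  'a' => row 2
  'k' => row 1
Rows:
  Row 0: "li"
  Row 1: "jmjk"
  Row 2: "la"
First row length: 2

2


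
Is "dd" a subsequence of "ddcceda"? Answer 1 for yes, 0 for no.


Check if "dd" is a subsequence of "ddcceda"
Greedy scan:
  Position 0 ('d'): matches sub[0] = 'd'
  Position 1 ('d'): matches sub[1] = 'd'
  Position 2 ('c'): no match needed
  Position 3 ('c'): no match needed
  Position 4 ('e'): no match needed
  Position 5 ('d'): no match needed
  Position 6 ('a'): no match needed
All 2 characters matched => is a subsequence

1


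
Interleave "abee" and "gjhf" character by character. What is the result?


Interleaving "abee" and "gjhf":
  Position 0: 'a' from first, 'g' from second => "ag"
  Position 1: 'b' from first, 'j' from second => "bj"
  Position 2: 'e' from first, 'h' from second => "eh"
  Position 3: 'e' from first, 'f' from second => "ef"
Result: agbjehef

agbjehef


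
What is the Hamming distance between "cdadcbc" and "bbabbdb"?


Comparing "cdadcbc" and "bbabbdb" position by position:
  Position 0: 'c' vs 'b' => differ
  Position 1: 'd' vs 'b' => differ
  Position 2: 'a' vs 'a' => same
  Position 3: 'd' vs 'b' => differ
  Position 4: 'c' vs 'b' => differ
  Position 5: 'b' vs 'd' => differ
  Position 6: 'c' vs 'b' => differ
Total differences (Hamming distance): 6

6


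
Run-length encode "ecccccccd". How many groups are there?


Input: ecccccccd
Scanning for consecutive runs:
  Group 1: 'e' x 1 (positions 0-0)
  Group 2: 'c' x 7 (positions 1-7)
  Group 3: 'd' x 1 (positions 8-8)
Total groups: 3

3


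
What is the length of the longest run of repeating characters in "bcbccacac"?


Input: "bcbccacac"
Scanning for longest run:
  Position 1 ('c'): new char, reset run to 1
  Position 2 ('b'): new char, reset run to 1
  Position 3 ('c'): new char, reset run to 1
  Position 4 ('c'): continues run of 'c', length=2
  Position 5 ('a'): new char, reset run to 1
  Position 6 ('c'): new char, reset run to 1
  Position 7 ('a'): new char, reset run to 1
  Position 8 ('c'): new char, reset run to 1
Longest run: 'c' with length 2

2


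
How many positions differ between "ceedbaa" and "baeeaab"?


Comparing "ceedbaa" and "baeeaab" position by position:
  Position 0: 'c' vs 'b' => DIFFER
  Position 1: 'e' vs 'a' => DIFFER
  Position 2: 'e' vs 'e' => same
  Position 3: 'd' vs 'e' => DIFFER
  Position 4: 'b' vs 'a' => DIFFER
  Position 5: 'a' vs 'a' => same
  Position 6: 'a' vs 'b' => DIFFER
Positions that differ: 5

5


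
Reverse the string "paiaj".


Input: paiaj
Reading characters right to left:
  Position 4: 'j'
  Position 3: 'a'
  Position 2: 'i'
  Position 1: 'a'
  Position 0: 'p'
Reversed: jaiap

jaiap


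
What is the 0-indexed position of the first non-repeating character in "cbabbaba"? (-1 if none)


Input: cbabbaba
Character frequencies:
  'a': 3
  'b': 4
  'c': 1
Scanning left to right for freq == 1:
  Position 0 ('c'): unique! => answer = 0

0


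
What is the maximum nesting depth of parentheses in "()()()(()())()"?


Input: "()()()(()())()"
Tracking depth:
  Position 0 '(': depth becomes 1
  Position 1 ')': depth becomes 0
  Position 2 '(': depth becomes 1
  Position 3 ')': depth becomes 0
  Position 4 '(': depth becomes 1
  Position 5 ')': depth becomes 0
  Position 6 '(': depth becomes 1
  Position 7 '(': depth becomes 2
  Position 8 ')': depth becomes 1
  Position 9 '(': depth becomes 2
  Position 10 ')': depth becomes 1
  Position 11 ')': depth becomes 0
  Position 12 '(': depth becomes 1
  Position 13 ')': depth becomes 0
Maximum depth reached: 2

2


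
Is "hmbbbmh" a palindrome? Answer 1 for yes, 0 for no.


Input: hmbbbmh
Reversed: hmbbbmh
  Compare pos 0 ('h') with pos 6 ('h'): match
  Compare pos 1 ('m') with pos 5 ('m'): match
  Compare pos 2 ('b') with pos 4 ('b'): match
Result: palindrome

1


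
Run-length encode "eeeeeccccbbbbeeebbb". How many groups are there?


Input: eeeeeccccbbbbeeebbb
Scanning for consecutive runs:
  Group 1: 'e' x 5 (positions 0-4)
  Group 2: 'c' x 4 (positions 5-8)
  Group 3: 'b' x 4 (positions 9-12)
  Group 4: 'e' x 3 (positions 13-15)
  Group 5: 'b' x 3 (positions 16-18)
Total groups: 5

5


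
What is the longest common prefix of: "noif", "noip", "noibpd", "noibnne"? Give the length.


Words: noif, noip, noibpd, noibnne
  Position 0: all 'n' => match
  Position 1: all 'o' => match
  Position 2: all 'i' => match
  Position 3: ('f', 'p', 'b', 'b') => mismatch, stop
LCP = "noi" (length 3)

3


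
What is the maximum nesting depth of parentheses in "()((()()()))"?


Input: "()((()()()))"
Tracking depth:
  Position 0 '(': depth becomes 1
  Position 1 ')': depth becomes 0
  Position 2 '(': depth becomes 1
  Position 3 '(': depth becomes 2
  Position 4 '(': depth becomes 3
  Position 5 ')': depth becomes 2
  Position 6 '(': depth becomes 3
  Position 7 ')': depth becomes 2
  Position 8 '(': depth becomes 3
  Position 9 ')': depth becomes 2
  Position 10 ')': depth becomes 1
  Position 11 ')': depth becomes 0
Maximum depth reached: 3

3


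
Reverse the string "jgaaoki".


Input: jgaaoki
Reading characters right to left:
  Position 6: 'i'
  Position 5: 'k'
  Position 4: 'o'
  Position 3: 'a'
  Position 2: 'a'
  Position 1: 'g'
  Position 0: 'j'
Reversed: ikoaagj

ikoaagj


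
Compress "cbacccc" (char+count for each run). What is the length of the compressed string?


Input: cbacccc
Runs:
  'c' x 1 => "c1"
  'b' x 1 => "b1"
  'a' x 1 => "a1"
  'c' x 4 => "c4"
Compressed: "c1b1a1c4"
Compressed length: 8

8


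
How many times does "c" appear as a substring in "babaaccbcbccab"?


Searching for "c" in "babaaccbcbccab"
Scanning each position:
  Position 0: "b" => no
  Position 1: "a" => no
  Position 2: "b" => no
  Position 3: "a" => no
  Position 4: "a" => no
  Position 5: "c" => MATCH
  Position 6: "c" => MATCH
  Position 7: "b" => no
  Position 8: "c" => MATCH
  Position 9: "b" => no
  Position 10: "c" => MATCH
  Position 11: "c" => MATCH
  Position 12: "a" => no
  Position 13: "b" => no
Total occurrences: 5

5


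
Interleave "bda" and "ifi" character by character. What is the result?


Interleaving "bda" and "ifi":
  Position 0: 'b' from first, 'i' from second => "bi"
  Position 1: 'd' from first, 'f' from second => "df"
  Position 2: 'a' from first, 'i' from second => "ai"
Result: bidfai

bidfai


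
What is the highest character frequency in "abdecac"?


Input: abdecac
Character counts:
  'a': 2
  'b': 1
  'c': 2
  'd': 1
  'e': 1
Maximum frequency: 2

2


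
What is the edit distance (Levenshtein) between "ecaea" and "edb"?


Computing edit distance: "ecaea" -> "edb"
DP table:
           e    d    b
      0    1    2    3
  e   1    0    1    2
  c   2    1    1    2
  a   3    2    2    2
  e   4    3    3    3
  a   5    4    4    4
Edit distance = dp[5][3] = 4

4


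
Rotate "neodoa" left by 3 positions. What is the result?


Input: "neodoa", rotate left by 3
First 3 characters: "neo"
Remaining characters: "doa"
Concatenate remaining + first: "doa" + "neo" = "doaneo"

doaneo


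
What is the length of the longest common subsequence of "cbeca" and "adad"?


LCS of "cbeca" and "adad"
DP table:
           a    d    a    d
      0    0    0    0    0
  c   0    0    0    0    0
  b   0    0    0    0    0
  e   0    0    0    0    0
  c   0    0    0    0    0
  a   0    1    1    1    1
LCS length = dp[5][4] = 1

1


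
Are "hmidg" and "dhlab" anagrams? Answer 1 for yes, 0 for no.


Strings: "hmidg", "dhlab"
Sorted first:  dghim
Sorted second: abdhl
Differ at position 0: 'd' vs 'a' => not anagrams

0


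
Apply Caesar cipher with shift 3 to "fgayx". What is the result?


Caesar cipher: shift "fgayx" by 3
  'f' (pos 5) + 3 = pos 8 = 'i'
  'g' (pos 6) + 3 = pos 9 = 'j'
  'a' (pos 0) + 3 = pos 3 = 'd'
  'y' (pos 24) + 3 = pos 1 = 'b'
  'x' (pos 23) + 3 = pos 0 = 'a'
Result: ijdba

ijdba


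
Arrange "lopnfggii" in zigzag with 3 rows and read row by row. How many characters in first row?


Zigzag "lopnfggii" into 3 rows:
Placing characters:
  'l' => row 0
  'o' => row 1
  'p' => row 2
  'n' => row 1
  'f' => row 0
  'g' => row 1
  'g' => row 2
  'i' => row 1
  'i' => row 0
Rows:
  Row 0: "lfi"
  Row 1: "ongi"
  Row 2: "pg"
First row length: 3

3


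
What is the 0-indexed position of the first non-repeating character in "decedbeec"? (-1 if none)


Input: decedbeec
Character frequencies:
  'b': 1
  'c': 2
  'd': 2
  'e': 4
Scanning left to right for freq == 1:
  Position 0 ('d'): freq=2, skip
  Position 1 ('e'): freq=4, skip
  Position 2 ('c'): freq=2, skip
  Position 3 ('e'): freq=4, skip
  Position 4 ('d'): freq=2, skip
  Position 5 ('b'): unique! => answer = 5

5


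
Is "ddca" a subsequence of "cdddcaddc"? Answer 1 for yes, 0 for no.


Check if "ddca" is a subsequence of "cdddcaddc"
Greedy scan:
  Position 0 ('c'): no match needed
  Position 1 ('d'): matches sub[0] = 'd'
  Position 2 ('d'): matches sub[1] = 'd'
  Position 3 ('d'): no match needed
  Position 4 ('c'): matches sub[2] = 'c'
  Position 5 ('a'): matches sub[3] = 'a'
  Position 6 ('d'): no match needed
  Position 7 ('d'): no match needed
  Position 8 ('c'): no match needed
All 4 characters matched => is a subsequence

1


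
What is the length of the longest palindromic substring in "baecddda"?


Input: "baecddda"
Checking substrings for palindromes:
  [4:7] "ddd" (len 3) => palindrome
  [4:6] "dd" (len 2) => palindrome
  [5:7] "dd" (len 2) => palindrome
Longest palindromic substring: "ddd" with length 3

3


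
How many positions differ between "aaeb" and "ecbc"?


Comparing "aaeb" and "ecbc" position by position:
  Position 0: 'a' vs 'e' => DIFFER
  Position 1: 'a' vs 'c' => DIFFER
  Position 2: 'e' vs 'b' => DIFFER
  Position 3: 'b' vs 'c' => DIFFER
Positions that differ: 4

4


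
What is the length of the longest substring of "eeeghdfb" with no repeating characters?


Input: "eeeghdfb"
Sliding window (track last position of each char):
  Position 0 ('e'): window [0,0] length 1 -- new best
  Position 1 ('e'): repeat (last at 0), move window start to 1
  Position 1 ('e'): window [1,1] length 1
  Position 2 ('e'): repeat (last at 1), move window start to 2
  Position 2 ('e'): window [2,2] length 1
  Position 3 ('g'): window [2,3] length 2 -- new best
  Position 4 ('h'): window [2,4] length 3 -- new best
  Position 5 ('d'): window [2,5] length 4 -- new best
  Position 6 ('f'): window [2,6] length 5 -- new best
  Position 7 ('b'): window [2,7] length 6 -- new best
Longest substring with no repeats: "eghdfb" with length 6

6


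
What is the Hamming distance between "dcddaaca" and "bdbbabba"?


Comparing "dcddaaca" and "bdbbabba" position by position:
  Position 0: 'd' vs 'b' => differ
  Position 1: 'c' vs 'd' => differ
  Position 2: 'd' vs 'b' => differ
  Position 3: 'd' vs 'b' => differ
  Position 4: 'a' vs 'a' => same
  Position 5: 'a' vs 'b' => differ
  Position 6: 'c' vs 'b' => differ
  Position 7: 'a' vs 'a' => same
Total differences (Hamming distance): 6

6


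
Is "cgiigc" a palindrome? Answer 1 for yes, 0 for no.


Input: cgiigc
Reversed: cgiigc
  Compare pos 0 ('c') with pos 5 ('c'): match
  Compare pos 1 ('g') with pos 4 ('g'): match
  Compare pos 2 ('i') with pos 3 ('i'): match
Result: palindrome

1


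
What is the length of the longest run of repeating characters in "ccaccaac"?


Input: "ccaccaac"
Scanning for longest run:
  Position 1 ('c'): continues run of 'c', length=2
  Position 2 ('a'): new char, reset run to 1
  Position 3 ('c'): new char, reset run to 1
  Position 4 ('c'): continues run of 'c', length=2
  Position 5 ('a'): new char, reset run to 1
  Position 6 ('a'): continues run of 'a', length=2
  Position 7 ('c'): new char, reset run to 1
Longest run: 'c' with length 2

2


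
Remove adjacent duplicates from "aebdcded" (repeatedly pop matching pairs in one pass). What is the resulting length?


Input: aebdcded
Stack-based adjacent duplicate removal:
  Read 'a': push. Stack: a
  Read 'e': push. Stack: ae
  Read 'b': push. Stack: aeb
  Read 'd': push. Stack: aebd
  Read 'c': push. Stack: aebdc
  Read 'd': push. Stack: aebdcd
  Read 'e': push. Stack: aebdcde
  Read 'd': push. Stack: aebdcded
Final stack: "aebdcded" (length 8)

8


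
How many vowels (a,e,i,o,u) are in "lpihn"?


Input: lpihn
Checking each character:
  'l' at position 0: consonant
  'p' at position 1: consonant
  'i' at position 2: vowel (running total: 1)
  'h' at position 3: consonant
  'n' at position 4: consonant
Total vowels: 1

1


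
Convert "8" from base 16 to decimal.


Input: "8" in base 16
Positional expansion:
  Digit '8' (value 8) x 16^0 = 8
Sum = 8

8


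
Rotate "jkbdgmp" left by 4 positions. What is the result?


Input: "jkbdgmp", rotate left by 4
First 4 characters: "jkbd"
Remaining characters: "gmp"
Concatenate remaining + first: "gmp" + "jkbd" = "gmpjkbd"

gmpjkbd


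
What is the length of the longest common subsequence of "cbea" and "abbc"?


LCS of "cbea" and "abbc"
DP table:
           a    b    b    c
      0    0    0    0    0
  c   0    0    0    0    1
  b   0    0    1    1    1
  e   0    0    1    1    1
  a   0    1    1    1    1
LCS length = dp[4][4] = 1

1


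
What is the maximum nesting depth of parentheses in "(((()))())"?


Input: "(((()))())"
Tracking depth:
  Position 0 '(': depth becomes 1
  Position 1 '(': depth becomes 2
  Position 2 '(': depth becomes 3
  Position 3 '(': depth becomes 4
  Position 4 ')': depth becomes 3
  Position 5 ')': depth becomes 2
  Position 6 ')': depth becomes 1
  Position 7 '(': depth becomes 2
  Position 8 ')': depth becomes 1
  Position 9 ')': depth becomes 0
Maximum depth reached: 4

4


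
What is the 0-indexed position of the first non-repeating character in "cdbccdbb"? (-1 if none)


Input: cdbccdbb
Character frequencies:
  'b': 3
  'c': 3
  'd': 2
Scanning left to right for freq == 1:
  Position 0 ('c'): freq=3, skip
  Position 1 ('d'): freq=2, skip
  Position 2 ('b'): freq=3, skip
  Position 3 ('c'): freq=3, skip
  Position 4 ('c'): freq=3, skip
  Position 5 ('d'): freq=2, skip
  Position 6 ('b'): freq=3, skip
  Position 7 ('b'): freq=3, skip
  No unique character found => answer = -1

-1


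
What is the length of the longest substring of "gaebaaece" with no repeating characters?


Input: "gaebaaece"
Sliding window (track last position of each char):
  Position 0 ('g'): window [0,0] length 1 -- new best
  Position 1 ('a'): window [0,1] length 2 -- new best
  Position 2 ('e'): window [0,2] length 3 -- new best
  Position 3 ('b'): window [0,3] length 4 -- new best
  Position 4 ('a'): repeat (last at 1), move window start to 2
  Position 4 ('a'): window [2,4] length 3
  Position 5 ('a'): repeat (last at 4), move window start to 5
  Position 5 ('a'): window [5,5] length 1
  Position 6 ('e'): window [5,6] length 2
  Position 7 ('c'): window [5,7] length 3
  Position 8 ('e'): repeat (last at 6), move window start to 7
  Position 8 ('e'): window [7,8] length 2
Longest substring with no repeats: "gaeb" with length 4

4


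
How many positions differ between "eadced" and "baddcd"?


Comparing "eadced" and "baddcd" position by position:
  Position 0: 'e' vs 'b' => DIFFER
  Position 1: 'a' vs 'a' => same
  Position 2: 'd' vs 'd' => same
  Position 3: 'c' vs 'd' => DIFFER
  Position 4: 'e' vs 'c' => DIFFER
  Position 5: 'd' vs 'd' => same
Positions that differ: 3

3


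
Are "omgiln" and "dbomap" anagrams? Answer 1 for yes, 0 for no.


Strings: "omgiln", "dbomap"
Sorted first:  gilmno
Sorted second: abdmop
Differ at position 0: 'g' vs 'a' => not anagrams

0


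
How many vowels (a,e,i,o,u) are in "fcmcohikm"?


Input: fcmcohikm
Checking each character:
  'f' at position 0: consonant
  'c' at position 1: consonant
  'm' at position 2: consonant
  'c' at position 3: consonant
  'o' at position 4: vowel (running total: 1)
  'h' at position 5: consonant
  'i' at position 6: vowel (running total: 2)
  'k' at position 7: consonant
  'm' at position 8: consonant
Total vowels: 2

2


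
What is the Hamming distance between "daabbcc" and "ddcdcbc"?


Comparing "daabbcc" and "ddcdcbc" position by position:
  Position 0: 'd' vs 'd' => same
  Position 1: 'a' vs 'd' => differ
  Position 2: 'a' vs 'c' => differ
  Position 3: 'b' vs 'd' => differ
  Position 4: 'b' vs 'c' => differ
  Position 5: 'c' vs 'b' => differ
  Position 6: 'c' vs 'c' => same
Total differences (Hamming distance): 5

5


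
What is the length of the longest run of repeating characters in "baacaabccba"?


Input: "baacaabccba"
Scanning for longest run:
  Position 1 ('a'): new char, reset run to 1
  Position 2 ('a'): continues run of 'a', length=2
  Position 3 ('c'): new char, reset run to 1
  Position 4 ('a'): new char, reset run to 1
  Position 5 ('a'): continues run of 'a', length=2
  Position 6 ('b'): new char, reset run to 1
  Position 7 ('c'): new char, reset run to 1
  Position 8 ('c'): continues run of 'c', length=2
  Position 9 ('b'): new char, reset run to 1
  Position 10 ('a'): new char, reset run to 1
Longest run: 'a' with length 2

2


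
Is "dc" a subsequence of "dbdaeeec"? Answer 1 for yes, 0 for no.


Check if "dc" is a subsequence of "dbdaeeec"
Greedy scan:
  Position 0 ('d'): matches sub[0] = 'd'
  Position 1 ('b'): no match needed
  Position 2 ('d'): no match needed
  Position 3 ('a'): no match needed
  Position 4 ('e'): no match needed
  Position 5 ('e'): no match needed
  Position 6 ('e'): no match needed
  Position 7 ('c'): matches sub[1] = 'c'
All 2 characters matched => is a subsequence

1
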